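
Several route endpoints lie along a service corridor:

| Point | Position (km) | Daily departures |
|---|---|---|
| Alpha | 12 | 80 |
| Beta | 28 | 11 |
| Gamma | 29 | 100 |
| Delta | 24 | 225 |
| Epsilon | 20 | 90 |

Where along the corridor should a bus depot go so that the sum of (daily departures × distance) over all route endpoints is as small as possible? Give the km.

For a sum of weighted absolute distances on a line, the optimum is the weighted median (not the mean). Total weight W = 506; half-weight = 253.
Sort by position and accumulate weight:
  km 12 (Alpha, w=80) → cum 80
  km 20 (Epsilon, w=90) → cum 170
  km 24 (Delta, w=225) → cum 395  ≥ 253 → median here
  km 28 (Beta, w=11) → cum 406
  km 29 (Gamma, w=100) → cum 506
Optimal location: km 24.

x = 24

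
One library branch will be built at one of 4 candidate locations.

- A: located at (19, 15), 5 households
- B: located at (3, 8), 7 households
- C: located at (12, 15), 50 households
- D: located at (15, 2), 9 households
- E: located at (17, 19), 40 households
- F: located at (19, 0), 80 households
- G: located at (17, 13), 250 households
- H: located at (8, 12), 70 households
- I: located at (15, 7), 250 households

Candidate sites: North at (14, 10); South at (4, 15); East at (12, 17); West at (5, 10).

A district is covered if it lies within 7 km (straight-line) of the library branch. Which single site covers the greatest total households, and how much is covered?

North, covering 620

Coverage radius r = 7 km; a point is covered iff (Δx)²+(Δy)² ≤ 7² = 49.
  North (14, 10): covers {C, G, H, I} → 620
  South (4, 15): covers {H} → 70
  East (12, 17): covers {C, E, G, H} → 410
  West (5, 10): covers {B, H} → 77
Maximum coverage at North: 620 households.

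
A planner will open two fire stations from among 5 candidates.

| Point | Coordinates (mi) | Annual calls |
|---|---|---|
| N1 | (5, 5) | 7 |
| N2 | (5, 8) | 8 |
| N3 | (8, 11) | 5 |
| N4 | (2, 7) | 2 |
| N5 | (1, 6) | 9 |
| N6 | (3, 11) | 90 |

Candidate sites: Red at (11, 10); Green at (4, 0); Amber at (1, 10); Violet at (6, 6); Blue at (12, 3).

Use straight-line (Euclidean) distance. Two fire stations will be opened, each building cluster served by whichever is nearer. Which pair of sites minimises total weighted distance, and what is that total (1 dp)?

Evaluate every pair (each demand assigned to the nearer of the two):
  {Amber, Violet}: total = 298.3
  {Red, Amber}: total = 340.0
  {Green, Amber}: total = 350.4
  {Amber, Blue}: total = 359.5
  {Red, Violet}: total = 621.6
  {Green, Violet}: total = 632.7
  {Violet, Blue}: total = 632.7
  {Red, Green}: total = 902.6
  {Red, Blue}: total = 958.9
  {Green, Blue}: total = 1213.9
Best pair: {Amber, Violet} with total 298.3.

{Amber, Violet}, total 298.3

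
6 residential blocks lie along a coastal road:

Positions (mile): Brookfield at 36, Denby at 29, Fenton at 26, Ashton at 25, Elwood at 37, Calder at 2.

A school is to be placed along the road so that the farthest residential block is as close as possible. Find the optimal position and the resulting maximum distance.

The 1-center on a line is the midpoint of the two extreme points: leftmost at 2, rightmost at 37.
Optimal location = (2 + 37)/2 = 19.5; maximum distance = (37 − 2)/2 = 17.5.

location 19.5, max distance 17.5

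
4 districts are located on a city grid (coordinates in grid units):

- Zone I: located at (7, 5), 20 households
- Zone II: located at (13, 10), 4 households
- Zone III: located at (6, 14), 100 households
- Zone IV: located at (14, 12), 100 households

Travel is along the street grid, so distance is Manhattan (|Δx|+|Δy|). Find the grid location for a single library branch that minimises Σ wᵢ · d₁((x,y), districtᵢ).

(7, 12)

Manhattan distance separates: Σwᵢ(|x−xᵢ|+|y−yᵢ|) = Σwᵢ|x−xᵢ| + Σwᵢ|y−yᵢ|, so x and y are optimised independently as 1-D weighted medians.
Total weight W = 224; half = 112.
x-coordinate, sorted with cumulative weight:
  x=6 (Zone III, w=100) cum 100
  x=7 (Zone I, w=20) cum 120  ← median
  x=13 (Zone II, w=4) cum 124
  x=14 (Zone IV, w=100) cum 224
⇒ x* = 7
y-coordinate, sorted with cumulative weight:
  y=5 (Zone I, w=20) cum 20
  y=10 (Zone II, w=4) cum 24
  y=12 (Zone IV, w=100) cum 124  ← median
  y=14 (Zone III, w=100) cum 224
⇒ y* = 12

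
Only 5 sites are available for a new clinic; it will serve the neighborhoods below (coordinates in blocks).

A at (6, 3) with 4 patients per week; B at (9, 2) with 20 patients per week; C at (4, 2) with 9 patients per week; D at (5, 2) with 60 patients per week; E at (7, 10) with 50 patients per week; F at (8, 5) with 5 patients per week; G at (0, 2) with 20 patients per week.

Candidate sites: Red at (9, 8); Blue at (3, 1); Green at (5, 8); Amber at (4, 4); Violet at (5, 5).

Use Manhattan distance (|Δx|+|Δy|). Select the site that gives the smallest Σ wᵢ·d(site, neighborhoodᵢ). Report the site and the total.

Total weighted distance at each candidate:
  Red (9, 8): total = 1371
  Blue (3, 1): total = 1133
  Green (5, 8): total = 1097
  Amber (4, 4): total = 945
  Violet (5, 5): total = 893
Minimum is at Violet with total 893 blocks.

Violet, total 893 blocks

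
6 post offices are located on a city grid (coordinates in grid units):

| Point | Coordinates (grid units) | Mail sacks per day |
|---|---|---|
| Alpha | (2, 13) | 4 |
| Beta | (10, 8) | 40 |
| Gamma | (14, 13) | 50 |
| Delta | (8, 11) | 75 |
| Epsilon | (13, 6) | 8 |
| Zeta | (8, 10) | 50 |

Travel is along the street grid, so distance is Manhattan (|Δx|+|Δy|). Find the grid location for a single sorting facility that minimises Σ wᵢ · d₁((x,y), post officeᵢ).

(8, 11)

Manhattan distance separates: Σwᵢ(|x−xᵢ|+|y−yᵢ|) = Σwᵢ|x−xᵢ| + Σwᵢ|y−yᵢ|, so x and y are optimised independently as 1-D weighted medians.
Total weight W = 227; half = 113.5.
x-coordinate, sorted with cumulative weight:
  x=2 (Alpha, w=4) cum 4
  x=8 (Delta, w=75) cum 79
  x=8 (Zeta, w=50) cum 129  ← median
  x=10 (Beta, w=40) cum 169
  x=13 (Epsilon, w=8) cum 177
  x=14 (Gamma, w=50) cum 227
⇒ x* = 8
y-coordinate, sorted with cumulative weight:
  y=6 (Epsilon, w=8) cum 8
  y=8 (Beta, w=40) cum 48
  y=10 (Zeta, w=50) cum 98
  y=11 (Delta, w=75) cum 173  ← median
  y=13 (Alpha, w=4) cum 177
  y=13 (Gamma, w=50) cum 227
⇒ y* = 11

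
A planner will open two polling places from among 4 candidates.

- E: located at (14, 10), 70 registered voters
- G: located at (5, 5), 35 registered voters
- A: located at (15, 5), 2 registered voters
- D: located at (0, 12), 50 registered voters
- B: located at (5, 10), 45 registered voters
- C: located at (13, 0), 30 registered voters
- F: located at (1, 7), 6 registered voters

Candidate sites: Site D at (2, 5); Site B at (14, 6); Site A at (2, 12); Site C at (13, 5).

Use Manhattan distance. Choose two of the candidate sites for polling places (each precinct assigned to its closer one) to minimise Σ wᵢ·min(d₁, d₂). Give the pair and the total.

{Site B, Site A}, total 1205

Evaluate every pair (each demand assigned to the nearer of the two):
  {Site B, Site A}: total = 1205
  {Site A, Site C}: total = 1215
  {Site D, Site B}: total = 1427
  {Site D, Site C}: total = 1507
  {Site D, Site A}: total = 1934
  {Site B, Site C}: total = 2383
Best pair: {Site B, Site A} with total 1205.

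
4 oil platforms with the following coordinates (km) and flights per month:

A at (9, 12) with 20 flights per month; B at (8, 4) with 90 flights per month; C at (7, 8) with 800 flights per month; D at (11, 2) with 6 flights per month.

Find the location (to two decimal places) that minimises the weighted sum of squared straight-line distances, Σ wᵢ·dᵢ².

The minimiser of Σwᵢ‖p−pᵢ‖² is the weighted centroid p* = (Σwᵢpᵢ)/(Σwᵢ).
Σwᵢ = 916.
Σwᵢxᵢ = 20·9 + 90·8 + 800·7 + 6·11 = 6566.
Σwᵢyᵢ = 20·12 + 90·4 + 800·8 + 6·2 = 7012.
x* = 6566/916 = 7.17, y* = 7012/916 = 7.66.

(7.17, 7.66)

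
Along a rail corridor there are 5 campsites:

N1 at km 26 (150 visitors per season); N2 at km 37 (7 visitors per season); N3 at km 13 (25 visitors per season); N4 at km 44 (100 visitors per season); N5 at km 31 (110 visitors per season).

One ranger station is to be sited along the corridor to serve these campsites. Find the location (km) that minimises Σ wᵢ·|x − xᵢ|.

For a sum of weighted absolute distances on a line, the optimum is the weighted median (not the mean). Total weight W = 392; half-weight = 196.
Sort by position and accumulate weight:
  km 13 (N3, w=25) → cum 25
  km 26 (N1, w=150) → cum 175
  km 31 (N5, w=110) → cum 285  ≥ 196 → median here
  km 37 (N2, w=7) → cum 292
  km 44 (N4, w=100) → cum 392
Optimal location: km 31.

x = 31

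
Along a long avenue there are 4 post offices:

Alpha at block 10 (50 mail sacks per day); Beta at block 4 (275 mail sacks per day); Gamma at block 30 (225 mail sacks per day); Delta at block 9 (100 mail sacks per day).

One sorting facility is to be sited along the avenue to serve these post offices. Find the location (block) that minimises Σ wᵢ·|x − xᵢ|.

x = 9

For a sum of weighted absolute distances on a line, the optimum is the weighted median (not the mean). Total weight W = 650; half-weight = 325.
Sort by position and accumulate weight:
  block 4 (Beta, w=275) → cum 275
  block 9 (Delta, w=100) → cum 375  ≥ 325 → median here
  block 10 (Alpha, w=50) → cum 425
  block 30 (Gamma, w=225) → cum 650
Optimal location: block 9.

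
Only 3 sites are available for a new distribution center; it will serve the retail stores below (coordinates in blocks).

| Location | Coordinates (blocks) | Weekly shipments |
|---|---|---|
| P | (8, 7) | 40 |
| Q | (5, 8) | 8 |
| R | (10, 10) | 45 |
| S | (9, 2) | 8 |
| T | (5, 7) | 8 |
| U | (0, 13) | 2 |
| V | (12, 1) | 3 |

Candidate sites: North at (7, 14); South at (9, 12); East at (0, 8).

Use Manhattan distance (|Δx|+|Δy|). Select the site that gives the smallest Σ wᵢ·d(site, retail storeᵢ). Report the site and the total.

South, total 653 blocks

Total weighted distance at each candidate:
  North (7, 14): total = 953
  South (9, 12): total = 653
  East (0, 8): total = 1175
Minimum is at South with total 653 blocks.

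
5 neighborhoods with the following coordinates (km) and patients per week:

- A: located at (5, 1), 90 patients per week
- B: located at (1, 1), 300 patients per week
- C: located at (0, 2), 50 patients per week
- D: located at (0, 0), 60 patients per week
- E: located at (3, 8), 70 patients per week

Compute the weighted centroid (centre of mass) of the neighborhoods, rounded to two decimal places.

The minimiser of Σwᵢ‖p−pᵢ‖² is the weighted centroid p* = (Σwᵢpᵢ)/(Σwᵢ).
Σwᵢ = 570.
Σwᵢxᵢ = 90·5 + 300·1 + 50·0 + 60·0 + 70·3 = 960.
Σwᵢyᵢ = 90·1 + 300·1 + 50·2 + 60·0 + 70·8 = 1050.
x* = 960/570 = 1.68, y* = 1050/570 = 1.84.

(1.68, 1.84)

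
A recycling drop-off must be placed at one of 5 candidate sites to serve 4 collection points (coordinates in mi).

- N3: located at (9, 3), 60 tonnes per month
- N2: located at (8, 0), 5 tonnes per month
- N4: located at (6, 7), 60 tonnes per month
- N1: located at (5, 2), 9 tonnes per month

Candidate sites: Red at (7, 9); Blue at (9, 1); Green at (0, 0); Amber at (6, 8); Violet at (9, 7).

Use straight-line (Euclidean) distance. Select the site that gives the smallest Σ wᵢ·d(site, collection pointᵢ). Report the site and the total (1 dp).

Total weighted distance at each candidate:
  Red (7, 9): total = 624.4
  Blue (9, 1): total = 566.7
  Green (0, 0): total = 1210.8
  Amber (6, 8): total = 505.8
  Violet (9, 7): total = 513.0
Minimum is at Amber with total 505.8 mi.

Amber, total 505.8 mi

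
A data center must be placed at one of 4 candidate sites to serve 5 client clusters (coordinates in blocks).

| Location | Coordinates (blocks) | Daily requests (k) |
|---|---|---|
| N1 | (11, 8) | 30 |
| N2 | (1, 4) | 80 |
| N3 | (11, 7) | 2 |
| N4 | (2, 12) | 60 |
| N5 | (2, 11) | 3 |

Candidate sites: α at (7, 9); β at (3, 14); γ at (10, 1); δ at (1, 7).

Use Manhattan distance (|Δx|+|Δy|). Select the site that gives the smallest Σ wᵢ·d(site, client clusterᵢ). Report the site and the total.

Total weighted distance at each candidate:
  α (7, 9): total = 1543
  β (3, 14): total = 1602
  γ (10, 1): total = 2408
  δ (1, 7): total = 965
Minimum is at δ with total 965 blocks.

δ, total 965 blocks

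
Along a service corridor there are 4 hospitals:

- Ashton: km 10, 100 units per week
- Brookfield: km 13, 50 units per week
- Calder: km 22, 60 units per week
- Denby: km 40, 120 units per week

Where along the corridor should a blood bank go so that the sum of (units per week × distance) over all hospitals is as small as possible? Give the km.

x = 22

For a sum of weighted absolute distances on a line, the optimum is the weighted median (not the mean). Total weight W = 330; half-weight = 165.
Sort by position and accumulate weight:
  km 10 (Ashton, w=100) → cum 100
  km 13 (Brookfield, w=50) → cum 150
  km 22 (Calder, w=60) → cum 210  ≥ 165 → median here
  km 40 (Denby, w=120) → cum 330
Optimal location: km 22.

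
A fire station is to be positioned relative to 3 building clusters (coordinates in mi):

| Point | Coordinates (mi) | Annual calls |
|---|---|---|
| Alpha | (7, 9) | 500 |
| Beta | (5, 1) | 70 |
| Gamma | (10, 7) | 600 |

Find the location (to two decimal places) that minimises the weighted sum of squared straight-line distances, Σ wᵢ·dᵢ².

The minimiser of Σwᵢ‖p−pᵢ‖² is the weighted centroid p* = (Σwᵢpᵢ)/(Σwᵢ).
Σwᵢ = 1170.
Σwᵢxᵢ = 500·7 + 70·5 + 600·10 = 9850.
Σwᵢyᵢ = 500·9 + 70·1 + 600·7 = 8770.
x* = 9850/1170 = 8.42, y* = 8770/1170 = 7.50.

(8.42, 7.50)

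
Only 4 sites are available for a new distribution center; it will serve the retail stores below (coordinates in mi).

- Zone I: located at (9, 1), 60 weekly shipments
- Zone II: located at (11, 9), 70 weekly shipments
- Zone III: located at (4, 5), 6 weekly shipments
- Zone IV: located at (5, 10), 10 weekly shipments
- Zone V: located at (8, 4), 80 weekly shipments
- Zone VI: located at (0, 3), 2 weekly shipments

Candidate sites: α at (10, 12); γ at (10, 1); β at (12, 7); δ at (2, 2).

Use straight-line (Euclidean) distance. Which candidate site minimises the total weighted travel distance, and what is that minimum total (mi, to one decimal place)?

γ, total 1079.4 mi

Total weighted distance at each candidate:
  α (10, 12): total = 1679.9
  γ (10, 1): total = 1079.4
  β (12, 7): total = 1110.0
  δ (2, 2): total = 1839.9
Minimum is at γ with total 1079.4 mi.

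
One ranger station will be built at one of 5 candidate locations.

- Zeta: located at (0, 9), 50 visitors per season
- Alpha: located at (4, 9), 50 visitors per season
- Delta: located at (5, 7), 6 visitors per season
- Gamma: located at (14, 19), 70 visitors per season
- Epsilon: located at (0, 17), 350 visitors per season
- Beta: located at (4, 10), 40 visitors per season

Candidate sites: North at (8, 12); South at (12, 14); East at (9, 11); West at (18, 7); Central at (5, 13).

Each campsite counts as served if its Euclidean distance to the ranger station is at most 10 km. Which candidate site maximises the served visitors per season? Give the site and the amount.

Coverage radius r = 10 km; a point is covered iff (Δx)²+(Δy)² ≤ 10² = 100.
  North (8, 12): covers {Zeta, Alpha, Delta, Gamma, Epsilon, Beta} → 566
  South (12, 14): covers {Alpha, Delta, Gamma, Beta} → 166
  East (9, 11): covers {Zeta, Alpha, Delta, Gamma, Beta} → 216
  West (18, 7): covers {none} → 0
  Central (5, 13): covers {Zeta, Alpha, Delta, Epsilon, Beta} → 496
Maximum coverage at North: 566 visitors per season.

North, covering 566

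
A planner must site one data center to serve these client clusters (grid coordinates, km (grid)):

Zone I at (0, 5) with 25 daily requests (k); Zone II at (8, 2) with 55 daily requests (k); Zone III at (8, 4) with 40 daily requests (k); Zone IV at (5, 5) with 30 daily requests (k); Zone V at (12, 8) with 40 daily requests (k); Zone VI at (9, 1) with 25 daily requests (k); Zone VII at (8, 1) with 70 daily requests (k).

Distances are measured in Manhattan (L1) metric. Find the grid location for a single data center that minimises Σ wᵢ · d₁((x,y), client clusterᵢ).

Manhattan distance separates: Σwᵢ(|x−xᵢ|+|y−yᵢ|) = Σwᵢ|x−xᵢ| + Σwᵢ|y−yᵢ|, so x and y are optimised independently as 1-D weighted medians.
Total weight W = 285; half = 142.5.
x-coordinate, sorted with cumulative weight:
  x=0 (Zone I, w=25) cum 25
  x=5 (Zone IV, w=30) cum 55
  x=8 (Zone II, w=55) cum 110
  x=8 (Zone III, w=40) cum 150  ← median
  x=8 (Zone VII, w=70) cum 220
  x=9 (Zone VI, w=25) cum 245
  x=12 (Zone V, w=40) cum 285
⇒ x* = 8
y-coordinate, sorted with cumulative weight:
  y=1 (Zone VI, w=25) cum 25
  y=1 (Zone VII, w=70) cum 95
  y=2 (Zone II, w=55) cum 150  ← median
  y=4 (Zone III, w=40) cum 190
  y=5 (Zone I, w=25) cum 215
  y=5 (Zone IV, w=30) cum 245
  y=8 (Zone V, w=40) cum 285
⇒ y* = 2

(8, 2)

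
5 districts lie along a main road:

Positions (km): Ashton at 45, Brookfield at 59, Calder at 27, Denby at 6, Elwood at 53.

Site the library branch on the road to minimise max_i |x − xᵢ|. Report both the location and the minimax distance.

location 32.5, max distance 26.5

The 1-center on a line is the midpoint of the two extreme points: leftmost at 6, rightmost at 59.
Optimal location = (6 + 59)/2 = 32.5; maximum distance = (59 − 6)/2 = 26.5.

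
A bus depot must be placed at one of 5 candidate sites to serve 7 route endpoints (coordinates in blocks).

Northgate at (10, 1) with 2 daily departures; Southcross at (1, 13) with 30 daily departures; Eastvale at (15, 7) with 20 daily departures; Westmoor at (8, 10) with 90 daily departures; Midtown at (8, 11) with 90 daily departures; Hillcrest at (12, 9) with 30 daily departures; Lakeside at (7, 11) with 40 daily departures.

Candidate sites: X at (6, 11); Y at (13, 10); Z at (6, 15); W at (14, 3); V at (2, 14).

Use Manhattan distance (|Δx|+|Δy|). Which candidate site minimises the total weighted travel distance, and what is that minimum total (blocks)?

Total weighted distance at each candidate:
  X (6, 11): total = 1228
  Y (13, 10): total = 1904
  Z (6, 15): total = 2316
  W (14, 3): total = 4072
  V (2, 14): total = 2982
Minimum is at X with total 1228 blocks.

X, total 1228 blocks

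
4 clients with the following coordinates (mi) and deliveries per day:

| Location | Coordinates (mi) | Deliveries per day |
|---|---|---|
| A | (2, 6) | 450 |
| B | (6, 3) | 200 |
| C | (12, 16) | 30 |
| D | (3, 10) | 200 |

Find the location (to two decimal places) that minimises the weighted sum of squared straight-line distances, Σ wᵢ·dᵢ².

(3.48, 6.57)

The minimiser of Σwᵢ‖p−pᵢ‖² is the weighted centroid p* = (Σwᵢpᵢ)/(Σwᵢ).
Σwᵢ = 880.
Σwᵢxᵢ = 450·2 + 200·6 + 30·12 + 200·3 = 3060.
Σwᵢyᵢ = 450·6 + 200·3 + 30·16 + 200·10 = 5780.
x* = 3060/880 = 3.48, y* = 5780/880 = 6.57.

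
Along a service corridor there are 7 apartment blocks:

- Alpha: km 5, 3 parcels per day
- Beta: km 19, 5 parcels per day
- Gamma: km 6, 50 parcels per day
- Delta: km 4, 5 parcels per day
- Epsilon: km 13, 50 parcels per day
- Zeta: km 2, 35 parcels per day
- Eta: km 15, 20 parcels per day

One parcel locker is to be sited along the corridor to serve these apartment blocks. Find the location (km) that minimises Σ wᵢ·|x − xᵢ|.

x = 6

For a sum of weighted absolute distances on a line, the optimum is the weighted median (not the mean). Total weight W = 168; half-weight = 84.
Sort by position and accumulate weight:
  km 2 (Zeta, w=35) → cum 35
  km 4 (Delta, w=5) → cum 40
  km 5 (Alpha, w=3) → cum 43
  km 6 (Gamma, w=50) → cum 93  ≥ 84 → median here
  km 13 (Epsilon, w=50) → cum 143
  km 15 (Eta, w=20) → cum 163
  km 19 (Beta, w=5) → cum 168
Optimal location: km 6.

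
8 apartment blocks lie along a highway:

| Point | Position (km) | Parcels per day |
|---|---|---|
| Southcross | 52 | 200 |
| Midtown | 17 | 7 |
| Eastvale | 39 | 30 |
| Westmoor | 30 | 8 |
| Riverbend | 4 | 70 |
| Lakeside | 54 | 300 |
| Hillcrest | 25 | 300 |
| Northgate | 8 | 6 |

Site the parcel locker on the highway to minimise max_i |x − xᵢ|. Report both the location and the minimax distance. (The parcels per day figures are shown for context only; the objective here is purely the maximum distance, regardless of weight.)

location 29, max distance 25

The 1-center on a line is the midpoint of the two extreme points: leftmost at 4, rightmost at 54.
Optimal location = (4 + 54)/2 = 29; maximum distance = (54 − 4)/2 = 25.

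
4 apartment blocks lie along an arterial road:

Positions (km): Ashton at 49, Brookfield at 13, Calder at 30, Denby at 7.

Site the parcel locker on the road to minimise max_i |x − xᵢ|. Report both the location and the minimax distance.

The 1-center on a line is the midpoint of the two extreme points: leftmost at 7, rightmost at 49.
Optimal location = (7 + 49)/2 = 28; maximum distance = (49 − 7)/2 = 21.

location 28, max distance 21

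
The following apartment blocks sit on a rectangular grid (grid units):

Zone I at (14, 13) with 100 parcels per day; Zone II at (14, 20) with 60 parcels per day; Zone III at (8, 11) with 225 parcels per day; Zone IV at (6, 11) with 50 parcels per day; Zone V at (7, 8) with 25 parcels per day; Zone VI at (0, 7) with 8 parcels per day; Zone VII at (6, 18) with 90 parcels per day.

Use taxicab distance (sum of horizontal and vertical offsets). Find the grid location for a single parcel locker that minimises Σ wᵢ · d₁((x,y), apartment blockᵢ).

(8, 11)

Manhattan distance separates: Σwᵢ(|x−xᵢ|+|y−yᵢ|) = Σwᵢ|x−xᵢ| + Σwᵢ|y−yᵢ|, so x and y are optimised independently as 1-D weighted medians.
Total weight W = 558; half = 279.
x-coordinate, sorted with cumulative weight:
  x=0 (Zone VI, w=8) cum 8
  x=6 (Zone IV, w=50) cum 58
  x=6 (Zone VII, w=90) cum 148
  x=7 (Zone V, w=25) cum 173
  x=8 (Zone III, w=225) cum 398  ← median
  x=14 (Zone I, w=100) cum 498
  x=14 (Zone II, w=60) cum 558
⇒ x* = 8
y-coordinate, sorted with cumulative weight:
  y=7 (Zone VI, w=8) cum 8
  y=8 (Zone V, w=25) cum 33
  y=11 (Zone III, w=225) cum 258
  y=11 (Zone IV, w=50) cum 308  ← median
  y=13 (Zone I, w=100) cum 408
  y=18 (Zone VII, w=90) cum 498
  y=20 (Zone II, w=60) cum 558
⇒ y* = 11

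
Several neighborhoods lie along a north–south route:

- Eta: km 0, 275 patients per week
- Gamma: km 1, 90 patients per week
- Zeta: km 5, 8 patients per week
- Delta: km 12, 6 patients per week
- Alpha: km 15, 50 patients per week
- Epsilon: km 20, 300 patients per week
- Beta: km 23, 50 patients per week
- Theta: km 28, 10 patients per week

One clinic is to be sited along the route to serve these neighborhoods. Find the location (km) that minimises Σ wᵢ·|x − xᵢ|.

x = 15

For a sum of weighted absolute distances on a line, the optimum is the weighted median (not the mean). Total weight W = 789; half-weight = 394.5.
Sort by position and accumulate weight:
  km 0 (Eta, w=275) → cum 275
  km 1 (Gamma, w=90) → cum 365
  km 5 (Zeta, w=8) → cum 373
  km 12 (Delta, w=6) → cum 379
  km 15 (Alpha, w=50) → cum 429  ≥ 394.5 → median here
  km 20 (Epsilon, w=300) → cum 729
  km 23 (Beta, w=50) → cum 779
  km 28 (Theta, w=10) → cum 789
Optimal location: km 15.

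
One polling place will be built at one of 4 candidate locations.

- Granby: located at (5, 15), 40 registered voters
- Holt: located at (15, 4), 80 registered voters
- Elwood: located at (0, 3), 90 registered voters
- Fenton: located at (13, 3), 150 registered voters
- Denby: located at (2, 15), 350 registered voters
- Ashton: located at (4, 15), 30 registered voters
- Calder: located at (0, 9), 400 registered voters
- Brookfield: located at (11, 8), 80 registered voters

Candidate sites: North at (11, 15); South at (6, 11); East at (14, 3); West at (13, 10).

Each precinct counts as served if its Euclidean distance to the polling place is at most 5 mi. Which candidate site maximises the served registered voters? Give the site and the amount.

East, covering 230

Coverage radius r = 5 mi; a point is covered iff (Δx)²+(Δy)² ≤ 5² = 25.
  North (11, 15): covers {none} → 0
  South (6, 11): covers {Granby, Ashton} → 70
  East (14, 3): covers {Holt, Fenton} → 230
  West (13, 10): covers {Brookfield} → 80
Maximum coverage at East: 230 registered voters.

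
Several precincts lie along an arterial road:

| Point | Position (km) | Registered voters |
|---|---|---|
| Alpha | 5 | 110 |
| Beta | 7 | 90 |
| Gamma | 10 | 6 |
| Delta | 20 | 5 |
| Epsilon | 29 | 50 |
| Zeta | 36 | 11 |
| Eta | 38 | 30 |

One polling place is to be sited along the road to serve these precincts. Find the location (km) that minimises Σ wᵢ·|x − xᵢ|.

x = 7

For a sum of weighted absolute distances on a line, the optimum is the weighted median (not the mean). Total weight W = 302; half-weight = 151.
Sort by position and accumulate weight:
  km 5 (Alpha, w=110) → cum 110
  km 7 (Beta, w=90) → cum 200  ≥ 151 → median here
  km 10 (Gamma, w=6) → cum 206
  km 20 (Delta, w=5) → cum 211
  km 29 (Epsilon, w=50) → cum 261
  km 36 (Zeta, w=11) → cum 272
  km 38 (Eta, w=30) → cum 302
Optimal location: km 7.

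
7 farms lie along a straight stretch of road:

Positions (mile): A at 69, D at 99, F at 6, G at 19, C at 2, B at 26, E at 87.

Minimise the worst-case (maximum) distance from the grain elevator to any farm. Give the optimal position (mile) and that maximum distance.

location 50.5, max distance 48.5

The 1-center on a line is the midpoint of the two extreme points: leftmost at 2, rightmost at 99.
Optimal location = (2 + 99)/2 = 50.5; maximum distance = (99 − 2)/2 = 48.5.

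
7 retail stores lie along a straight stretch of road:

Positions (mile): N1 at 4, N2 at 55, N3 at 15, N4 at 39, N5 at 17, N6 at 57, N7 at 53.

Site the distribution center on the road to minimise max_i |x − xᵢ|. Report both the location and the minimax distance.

The 1-center on a line is the midpoint of the two extreme points: leftmost at 4, rightmost at 57.
Optimal location = (4 + 57)/2 = 30.5; maximum distance = (57 − 4)/2 = 26.5.

location 30.5, max distance 26.5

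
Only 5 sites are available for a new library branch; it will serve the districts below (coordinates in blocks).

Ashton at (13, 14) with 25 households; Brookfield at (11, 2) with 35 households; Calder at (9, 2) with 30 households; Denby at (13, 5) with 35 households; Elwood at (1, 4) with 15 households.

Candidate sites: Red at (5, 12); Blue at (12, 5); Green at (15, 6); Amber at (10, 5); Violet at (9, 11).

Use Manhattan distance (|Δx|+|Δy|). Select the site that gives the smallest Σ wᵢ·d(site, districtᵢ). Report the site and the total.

Total weighted distance at each candidate:
  Red (5, 12): total = 1935
  Blue (12, 5): total = 785
  Green (15, 6): total = 1175
  Amber (10, 5): total = 815
  Violet (9, 11): total = 1405
Minimum is at Blue with total 785 blocks.

Blue, total 785 blocks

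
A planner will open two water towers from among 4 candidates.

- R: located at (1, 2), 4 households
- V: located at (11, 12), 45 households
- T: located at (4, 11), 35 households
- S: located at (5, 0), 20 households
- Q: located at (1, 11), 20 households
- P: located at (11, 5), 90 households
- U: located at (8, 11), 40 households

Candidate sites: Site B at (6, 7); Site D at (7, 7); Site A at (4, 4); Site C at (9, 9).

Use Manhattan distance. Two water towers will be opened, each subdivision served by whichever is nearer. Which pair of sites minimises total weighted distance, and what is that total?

Evaluate every pair (each demand assigned to the nearer of the two):
  {Site A, Site C}: total = 1450
  {Site B, Site C}: total = 1475
  {Site D, Site C}: total = 1554
  {Site D, Site A}: total = 1710
  {Site B, Site D}: total = 1735
  {Site B, Site A}: total = 1830
Best pair: {Site A, Site C} with total 1450.

{Site A, Site C}, total 1450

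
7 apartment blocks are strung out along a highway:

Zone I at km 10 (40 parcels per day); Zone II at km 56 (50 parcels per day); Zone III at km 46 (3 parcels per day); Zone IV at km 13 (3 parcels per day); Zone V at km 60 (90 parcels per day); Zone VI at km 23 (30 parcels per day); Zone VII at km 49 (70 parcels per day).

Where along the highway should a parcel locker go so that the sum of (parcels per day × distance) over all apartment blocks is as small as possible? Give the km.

For a sum of weighted absolute distances on a line, the optimum is the weighted median (not the mean). Total weight W = 286; half-weight = 143.
Sort by position and accumulate weight:
  km 10 (Zone I, w=40) → cum 40
  km 13 (Zone IV, w=3) → cum 43
  km 23 (Zone VI, w=30) → cum 73
  km 46 (Zone III, w=3) → cum 76
  km 49 (Zone VII, w=70) → cum 146  ≥ 143 → median here
  km 56 (Zone II, w=50) → cum 196
  km 60 (Zone V, w=90) → cum 286
Optimal location: km 49.

x = 49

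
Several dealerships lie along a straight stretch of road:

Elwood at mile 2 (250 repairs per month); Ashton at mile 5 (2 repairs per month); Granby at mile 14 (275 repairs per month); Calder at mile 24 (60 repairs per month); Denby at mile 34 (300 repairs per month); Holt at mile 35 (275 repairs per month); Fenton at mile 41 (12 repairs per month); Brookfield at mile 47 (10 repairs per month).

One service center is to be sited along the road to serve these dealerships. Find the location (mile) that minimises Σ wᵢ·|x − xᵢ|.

For a sum of weighted absolute distances on a line, the optimum is the weighted median (not the mean). Total weight W = 1184; half-weight = 592.
Sort by position and accumulate weight:
  mile 2 (Elwood, w=250) → cum 250
  mile 5 (Ashton, w=2) → cum 252
  mile 14 (Granby, w=275) → cum 527
  mile 24 (Calder, w=60) → cum 587
  mile 34 (Denby, w=300) → cum 887  ≥ 592 → median here
  mile 35 (Holt, w=275) → cum 1162
  mile 41 (Fenton, w=12) → cum 1174
  mile 47 (Brookfield, w=10) → cum 1184
Optimal location: mile 34.

x = 34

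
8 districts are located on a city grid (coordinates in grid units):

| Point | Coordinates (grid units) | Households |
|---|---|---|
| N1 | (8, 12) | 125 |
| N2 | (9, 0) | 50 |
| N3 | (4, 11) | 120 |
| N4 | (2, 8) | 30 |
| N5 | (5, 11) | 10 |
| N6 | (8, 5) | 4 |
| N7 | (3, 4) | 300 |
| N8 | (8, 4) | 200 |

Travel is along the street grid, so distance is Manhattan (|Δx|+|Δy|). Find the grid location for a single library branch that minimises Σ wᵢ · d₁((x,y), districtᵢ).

(4, 4)

Manhattan distance separates: Σwᵢ(|x−xᵢ|+|y−yᵢ|) = Σwᵢ|x−xᵢ| + Σwᵢ|y−yᵢ|, so x and y are optimised independently as 1-D weighted medians.
Total weight W = 839; half = 419.5.
x-coordinate, sorted with cumulative weight:
  x=2 (N4, w=30) cum 30
  x=3 (N7, w=300) cum 330
  x=4 (N3, w=120) cum 450  ← median
  x=5 (N5, w=10) cum 460
  x=8 (N1, w=125) cum 585
  x=8 (N6, w=4) cum 589
  x=8 (N8, w=200) cum 789
  x=9 (N2, w=50) cum 839
⇒ x* = 4
y-coordinate, sorted with cumulative weight:
  y=0 (N2, w=50) cum 50
  y=4 (N7, w=300) cum 350
  y=4 (N8, w=200) cum 550  ← median
  y=5 (N6, w=4) cum 554
  y=8 (N4, w=30) cum 584
  y=11 (N3, w=120) cum 704
  y=11 (N5, w=10) cum 714
  y=12 (N1, w=125) cum 839
⇒ y* = 4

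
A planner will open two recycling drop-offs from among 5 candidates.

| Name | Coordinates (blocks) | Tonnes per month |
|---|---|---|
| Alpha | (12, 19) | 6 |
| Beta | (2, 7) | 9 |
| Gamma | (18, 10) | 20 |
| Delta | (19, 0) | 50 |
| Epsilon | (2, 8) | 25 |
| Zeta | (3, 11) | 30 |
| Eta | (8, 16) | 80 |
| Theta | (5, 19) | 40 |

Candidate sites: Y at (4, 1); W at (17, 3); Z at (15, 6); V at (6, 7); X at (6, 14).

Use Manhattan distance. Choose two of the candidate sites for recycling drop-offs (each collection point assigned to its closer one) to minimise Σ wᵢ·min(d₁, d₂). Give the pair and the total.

{W, X}, total 1565

Evaluate every pair (each demand assigned to the nearer of the two):
  {W, X}: total = 1565
  {Z, X}: total = 1795
  {Y, X}: total = 2223
  {V, X}: total = 2267
  {W, V}: total = 2289
  {Z, V}: total = 2507
  {Y, V}: total = 2979
  {Y, W}: total = 3443
  {Y, Z}: total = 3483
  {W, Z}: total = 3777
Best pair: {W, X} with total 1565.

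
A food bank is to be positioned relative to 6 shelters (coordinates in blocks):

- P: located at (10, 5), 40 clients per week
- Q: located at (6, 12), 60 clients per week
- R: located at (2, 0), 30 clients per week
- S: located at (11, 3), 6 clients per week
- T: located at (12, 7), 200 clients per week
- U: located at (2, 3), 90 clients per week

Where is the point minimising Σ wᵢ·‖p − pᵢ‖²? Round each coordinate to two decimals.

The minimiser of Σwᵢ‖p−pᵢ‖² is the weighted centroid p* = (Σwᵢpᵢ)/(Σwᵢ).
Σwᵢ = 426.
Σwᵢxᵢ = 40·10 + 60·6 + 30·2 + 6·11 + 200·12 + 90·2 = 3466.
Σwᵢyᵢ = 40·5 + 60·12 + 30·0 + 6·3 + 200·7 + 90·3 = 2608.
x* = 3466/426 = 8.14, y* = 2608/426 = 6.12.

(8.14, 6.12)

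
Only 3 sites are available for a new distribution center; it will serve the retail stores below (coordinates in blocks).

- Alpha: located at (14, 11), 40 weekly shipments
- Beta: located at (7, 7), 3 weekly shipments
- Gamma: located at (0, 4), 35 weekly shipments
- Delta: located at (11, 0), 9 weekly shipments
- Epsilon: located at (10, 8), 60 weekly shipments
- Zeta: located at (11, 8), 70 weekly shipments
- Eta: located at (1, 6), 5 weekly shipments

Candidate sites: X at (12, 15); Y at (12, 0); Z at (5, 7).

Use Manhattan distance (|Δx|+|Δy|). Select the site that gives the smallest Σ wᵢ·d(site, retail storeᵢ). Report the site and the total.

Total weighted distance at each candidate:
  X (12, 15): total = 2428
  Y (12, 0): total = 2440
  Z (5, 7): total = 1798
Minimum is at Z with total 1798 blocks.

Z, total 1798 blocks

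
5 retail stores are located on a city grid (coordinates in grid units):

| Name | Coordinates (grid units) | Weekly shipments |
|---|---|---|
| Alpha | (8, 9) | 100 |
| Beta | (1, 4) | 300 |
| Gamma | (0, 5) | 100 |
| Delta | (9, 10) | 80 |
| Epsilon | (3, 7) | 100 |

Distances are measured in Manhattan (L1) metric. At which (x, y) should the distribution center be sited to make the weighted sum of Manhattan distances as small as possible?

Manhattan distance separates: Σwᵢ(|x−xᵢ|+|y−yᵢ|) = Σwᵢ|x−xᵢ| + Σwᵢ|y−yᵢ|, so x and y are optimised independently as 1-D weighted medians.
Total weight W = 680; half = 340.
x-coordinate, sorted with cumulative weight:
  x=0 (Gamma, w=100) cum 100
  x=1 (Beta, w=300) cum 400  ← median
  x=3 (Epsilon, w=100) cum 500
  x=8 (Alpha, w=100) cum 600
  x=9 (Delta, w=80) cum 680
⇒ x* = 1
y-coordinate, sorted with cumulative weight:
  y=4 (Beta, w=300) cum 300
  y=5 (Gamma, w=100) cum 400  ← median
  y=7 (Epsilon, w=100) cum 500
  y=9 (Alpha, w=100) cum 600
  y=10 (Delta, w=80) cum 680
⇒ y* = 5

(1, 5)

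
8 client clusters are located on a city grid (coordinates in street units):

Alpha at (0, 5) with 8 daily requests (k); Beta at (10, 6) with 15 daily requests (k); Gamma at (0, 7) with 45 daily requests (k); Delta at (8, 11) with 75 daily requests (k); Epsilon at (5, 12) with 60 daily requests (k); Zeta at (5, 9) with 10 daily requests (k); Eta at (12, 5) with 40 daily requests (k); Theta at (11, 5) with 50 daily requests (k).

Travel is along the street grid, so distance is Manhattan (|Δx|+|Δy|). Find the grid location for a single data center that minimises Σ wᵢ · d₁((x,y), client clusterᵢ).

(8, 7)

Manhattan distance separates: Σwᵢ(|x−xᵢ|+|y−yᵢ|) = Σwᵢ|x−xᵢ| + Σwᵢ|y−yᵢ|, so x and y are optimised independently as 1-D weighted medians.
Total weight W = 303; half = 151.5.
x-coordinate, sorted with cumulative weight:
  x=0 (Alpha, w=8) cum 8
  x=0 (Gamma, w=45) cum 53
  x=5 (Epsilon, w=60) cum 113
  x=5 (Zeta, w=10) cum 123
  x=8 (Delta, w=75) cum 198  ← median
  x=10 (Beta, w=15) cum 213
  x=11 (Theta, w=50) cum 263
  x=12 (Eta, w=40) cum 303
⇒ x* = 8
y-coordinate, sorted with cumulative weight:
  y=5 (Alpha, w=8) cum 8
  y=5 (Eta, w=40) cum 48
  y=5 (Theta, w=50) cum 98
  y=6 (Beta, w=15) cum 113
  y=7 (Gamma, w=45) cum 158  ← median
  y=9 (Zeta, w=10) cum 168
  y=11 (Delta, w=75) cum 243
  y=12 (Epsilon, w=60) cum 303
⇒ y* = 7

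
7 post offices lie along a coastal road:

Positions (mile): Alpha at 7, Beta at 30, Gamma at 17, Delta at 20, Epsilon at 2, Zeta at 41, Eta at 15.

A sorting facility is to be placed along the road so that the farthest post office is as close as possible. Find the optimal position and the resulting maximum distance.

The 1-center on a line is the midpoint of the two extreme points: leftmost at 2, rightmost at 41.
Optimal location = (2 + 41)/2 = 21.5; maximum distance = (41 − 2)/2 = 19.5.

location 21.5, max distance 19.5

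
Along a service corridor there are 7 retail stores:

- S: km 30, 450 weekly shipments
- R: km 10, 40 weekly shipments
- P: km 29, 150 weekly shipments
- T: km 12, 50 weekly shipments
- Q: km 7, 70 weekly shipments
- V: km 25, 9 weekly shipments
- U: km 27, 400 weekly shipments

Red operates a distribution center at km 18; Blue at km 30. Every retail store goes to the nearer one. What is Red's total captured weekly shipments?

The indifferent point is the midpoint (18+30)/2 = 24; retail stores left of it (closer to Red at 18) go to Red, those right go to Blue.
  Q at 7 (w=70) → Red
  R at 10 (w=40) → Red
  T at 12 (w=50) → Red
  V at 25 (w=9) → Blue
  U at 27 (w=400) → Blue
  P at 29 (w=150) → Blue
  S at 30 (w=450) → Blue
Red captures 160; Blue captures 1009.

160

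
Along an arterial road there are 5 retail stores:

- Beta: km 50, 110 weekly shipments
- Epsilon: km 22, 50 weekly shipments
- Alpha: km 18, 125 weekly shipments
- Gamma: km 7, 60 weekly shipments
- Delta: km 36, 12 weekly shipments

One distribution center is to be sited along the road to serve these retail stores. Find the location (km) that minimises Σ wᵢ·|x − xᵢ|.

For a sum of weighted absolute distances on a line, the optimum is the weighted median (not the mean). Total weight W = 357; half-weight = 178.5.
Sort by position and accumulate weight:
  km 7 (Gamma, w=60) → cum 60
  km 18 (Alpha, w=125) → cum 185  ≥ 178.5 → median here
  km 22 (Epsilon, w=50) → cum 235
  km 36 (Delta, w=12) → cum 247
  km 50 (Beta, w=110) → cum 357
Optimal location: km 18.

x = 18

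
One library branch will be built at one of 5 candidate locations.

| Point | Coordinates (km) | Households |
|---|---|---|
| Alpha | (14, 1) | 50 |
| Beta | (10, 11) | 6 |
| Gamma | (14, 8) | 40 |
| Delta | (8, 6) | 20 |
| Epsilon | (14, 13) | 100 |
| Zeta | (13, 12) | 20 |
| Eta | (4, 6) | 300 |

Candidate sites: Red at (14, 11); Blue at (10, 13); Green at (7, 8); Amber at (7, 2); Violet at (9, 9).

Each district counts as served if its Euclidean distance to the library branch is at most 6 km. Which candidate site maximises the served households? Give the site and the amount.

Coverage radius r = 6 km; a point is covered iff (Δx)²+(Δy)² ≤ 6² = 36.
  Red (14, 11): covers {Beta, Gamma, Epsilon, Zeta} → 166
  Blue (10, 13): covers {Beta, Epsilon, Zeta} → 126
  Green (7, 8): covers {Beta, Delta, Eta} → 326
  Amber (7, 2): covers {Delta, Eta} → 320
  Violet (9, 9): covers {Beta, Gamma, Delta, Zeta, Eta} → 386
Maximum coverage at Violet: 386 households.

Violet, covering 386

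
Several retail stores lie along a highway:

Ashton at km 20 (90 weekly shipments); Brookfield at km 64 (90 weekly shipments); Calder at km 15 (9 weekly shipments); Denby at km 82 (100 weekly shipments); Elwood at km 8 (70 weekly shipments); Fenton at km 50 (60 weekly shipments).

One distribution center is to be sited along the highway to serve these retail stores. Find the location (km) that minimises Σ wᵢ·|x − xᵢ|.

x = 50

For a sum of weighted absolute distances on a line, the optimum is the weighted median (not the mean). Total weight W = 419; half-weight = 209.5.
Sort by position and accumulate weight:
  km 8 (Elwood, w=70) → cum 70
  km 15 (Calder, w=9) → cum 79
  km 20 (Ashton, w=90) → cum 169
  km 50 (Fenton, w=60) → cum 229  ≥ 209.5 → median here
  km 64 (Brookfield, w=90) → cum 319
  km 82 (Denby, w=100) → cum 419
Optimal location: km 50.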